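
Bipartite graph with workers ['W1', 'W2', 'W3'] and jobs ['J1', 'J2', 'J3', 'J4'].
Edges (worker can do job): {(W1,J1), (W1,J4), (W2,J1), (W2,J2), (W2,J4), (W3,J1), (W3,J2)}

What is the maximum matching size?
Maximum matching size = 3

Maximum matching: {(W1,J4), (W2,J2), (W3,J1)}
Size: 3

This assigns 3 workers to 3 distinct jobs.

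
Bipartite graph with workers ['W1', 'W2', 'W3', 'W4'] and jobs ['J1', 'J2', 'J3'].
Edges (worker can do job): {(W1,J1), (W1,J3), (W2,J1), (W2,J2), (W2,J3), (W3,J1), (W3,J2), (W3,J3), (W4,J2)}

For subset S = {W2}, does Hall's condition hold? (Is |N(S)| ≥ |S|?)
Yes: |N(S)| = 3, |S| = 1

Subset S = {W2}
Neighbors N(S) = {J1, J2, J3}

|N(S)| = 3, |S| = 1
Hall's condition: |N(S)| ≥ |S| is satisfied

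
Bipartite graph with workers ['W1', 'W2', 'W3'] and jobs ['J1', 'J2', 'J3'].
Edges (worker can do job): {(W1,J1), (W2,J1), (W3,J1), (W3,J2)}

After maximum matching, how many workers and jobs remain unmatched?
Unmatched: 1 workers, 1 jobs

Maximum matching size: 2
Workers: 3 total, 2 matched, 1 unmatched
Jobs: 3 total, 2 matched, 1 unmatched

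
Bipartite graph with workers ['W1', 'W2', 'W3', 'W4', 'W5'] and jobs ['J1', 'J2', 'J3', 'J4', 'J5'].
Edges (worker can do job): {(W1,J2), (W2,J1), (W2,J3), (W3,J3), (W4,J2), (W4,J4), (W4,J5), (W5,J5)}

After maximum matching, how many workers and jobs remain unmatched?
Unmatched: 0 workers, 0 jobs

Maximum matching size: 5
Workers: 5 total, 5 matched, 0 unmatched
Jobs: 5 total, 5 matched, 0 unmatched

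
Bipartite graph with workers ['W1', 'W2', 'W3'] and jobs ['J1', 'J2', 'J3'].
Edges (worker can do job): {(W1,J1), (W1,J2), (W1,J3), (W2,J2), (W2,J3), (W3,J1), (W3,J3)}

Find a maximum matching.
Matching: {(W1,J2), (W2,J3), (W3,J1)}

Maximum matching (size 3):
  W1 → J2
  W2 → J3
  W3 → J1

Each worker is assigned to at most one job, and each job to at most one worker.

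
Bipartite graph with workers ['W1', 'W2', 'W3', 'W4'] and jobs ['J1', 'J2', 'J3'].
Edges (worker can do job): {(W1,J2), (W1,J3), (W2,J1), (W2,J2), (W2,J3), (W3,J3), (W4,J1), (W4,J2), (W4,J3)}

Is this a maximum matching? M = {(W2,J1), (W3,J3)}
No, size 2 is not maximum

Proposed matching has size 2.
Maximum matching size for this graph: 3.

This is NOT maximum - can be improved to size 3.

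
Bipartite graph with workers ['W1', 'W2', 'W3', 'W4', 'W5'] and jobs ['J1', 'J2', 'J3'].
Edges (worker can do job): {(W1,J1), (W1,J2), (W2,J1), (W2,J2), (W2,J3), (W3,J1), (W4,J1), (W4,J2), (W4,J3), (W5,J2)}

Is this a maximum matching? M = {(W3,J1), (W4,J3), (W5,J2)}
Yes, size 3 is maximum

Proposed matching has size 3.
Maximum matching size for this graph: 3.

This is a maximum matching.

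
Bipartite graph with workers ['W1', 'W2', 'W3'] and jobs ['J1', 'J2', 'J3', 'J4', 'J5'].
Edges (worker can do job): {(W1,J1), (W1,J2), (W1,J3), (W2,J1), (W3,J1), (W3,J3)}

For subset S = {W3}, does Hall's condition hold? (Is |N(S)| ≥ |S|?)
Yes: |N(S)| = 2, |S| = 1

Subset S = {W3}
Neighbors N(S) = {J1, J3}

|N(S)| = 2, |S| = 1
Hall's condition: |N(S)| ≥ |S| is satisfied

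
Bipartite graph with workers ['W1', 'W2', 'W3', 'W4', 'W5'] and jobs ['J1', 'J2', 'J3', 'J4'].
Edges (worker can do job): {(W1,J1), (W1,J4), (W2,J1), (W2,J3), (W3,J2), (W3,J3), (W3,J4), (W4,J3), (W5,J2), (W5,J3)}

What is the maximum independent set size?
Maximum independent set = 5

By König's theorem:
- Min vertex cover = Max matching = 4
- Max independent set = Total vertices - Min vertex cover
- Max independent set = 9 - 4 = 5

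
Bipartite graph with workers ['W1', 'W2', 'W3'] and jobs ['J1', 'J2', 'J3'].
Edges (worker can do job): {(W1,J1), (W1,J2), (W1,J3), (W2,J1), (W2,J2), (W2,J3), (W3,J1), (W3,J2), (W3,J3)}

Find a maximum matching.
Matching: {(W1,J2), (W2,J3), (W3,J1)}

Maximum matching (size 3):
  W1 → J2
  W2 → J3
  W3 → J1

Each worker is assigned to at most one job, and each job to at most one worker.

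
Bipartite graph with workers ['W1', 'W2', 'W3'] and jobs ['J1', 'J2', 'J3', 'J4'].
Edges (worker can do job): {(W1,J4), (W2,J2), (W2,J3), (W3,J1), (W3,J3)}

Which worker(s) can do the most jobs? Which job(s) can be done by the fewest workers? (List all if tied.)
Most versatile: W2, W3 (2 jobs); Least covered: J1, J2, J4 (1 workers)

Worker degrees (jobs they can do): W1:1, W2:2, W3:2
Job degrees (workers who can do it): J1:1, J2:1, J3:2, J4:1

Maximum worker degree is 2, achieved by: W2, W3
Minimum job degree is 1, achieved by: J1, J2, J4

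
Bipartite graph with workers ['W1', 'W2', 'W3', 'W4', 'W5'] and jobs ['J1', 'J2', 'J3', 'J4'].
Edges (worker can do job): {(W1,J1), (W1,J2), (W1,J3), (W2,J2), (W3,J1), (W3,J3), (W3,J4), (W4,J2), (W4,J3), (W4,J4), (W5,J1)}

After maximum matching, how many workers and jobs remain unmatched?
Unmatched: 1 workers, 0 jobs

Maximum matching size: 4
Workers: 5 total, 4 matched, 1 unmatched
Jobs: 4 total, 4 matched, 0 unmatched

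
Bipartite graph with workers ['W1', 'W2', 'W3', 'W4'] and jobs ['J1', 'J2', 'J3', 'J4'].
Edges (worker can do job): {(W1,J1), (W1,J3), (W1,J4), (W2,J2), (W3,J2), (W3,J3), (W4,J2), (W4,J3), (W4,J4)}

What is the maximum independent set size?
Maximum independent set = 4

By König's theorem:
- Min vertex cover = Max matching = 4
- Max independent set = Total vertices - Min vertex cover
- Max independent set = 8 - 4 = 4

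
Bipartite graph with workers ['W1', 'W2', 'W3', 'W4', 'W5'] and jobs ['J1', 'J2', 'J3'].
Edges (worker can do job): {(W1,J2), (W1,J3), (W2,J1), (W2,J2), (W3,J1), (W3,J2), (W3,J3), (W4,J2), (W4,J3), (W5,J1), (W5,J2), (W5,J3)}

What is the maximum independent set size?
Maximum independent set = 5

By König's theorem:
- Min vertex cover = Max matching = 3
- Max independent set = Total vertices - Min vertex cover
- Max independent set = 8 - 3 = 5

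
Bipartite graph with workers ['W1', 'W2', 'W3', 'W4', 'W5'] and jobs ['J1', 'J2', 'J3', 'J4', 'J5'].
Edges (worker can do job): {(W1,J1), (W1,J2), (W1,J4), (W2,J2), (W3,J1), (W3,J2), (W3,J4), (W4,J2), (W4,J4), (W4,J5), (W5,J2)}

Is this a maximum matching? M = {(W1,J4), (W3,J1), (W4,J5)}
No, size 3 is not maximum

Proposed matching has size 3.
Maximum matching size for this graph: 4.

This is NOT maximum - can be improved to size 4.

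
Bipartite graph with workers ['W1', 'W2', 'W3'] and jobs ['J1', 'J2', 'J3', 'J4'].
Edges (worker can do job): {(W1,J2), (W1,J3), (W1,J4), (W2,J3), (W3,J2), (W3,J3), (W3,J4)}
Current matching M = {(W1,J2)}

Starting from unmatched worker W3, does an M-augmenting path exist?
Yes: W3 → J3

An M-augmenting path alternates non-matching / matching edges, starting and ending at unmatched vertices.
Path: W3 → J3
(J3 is unmatched in M, so the path is augmenting.)
Flipping edges along this path would increase |M| from 1 to 2.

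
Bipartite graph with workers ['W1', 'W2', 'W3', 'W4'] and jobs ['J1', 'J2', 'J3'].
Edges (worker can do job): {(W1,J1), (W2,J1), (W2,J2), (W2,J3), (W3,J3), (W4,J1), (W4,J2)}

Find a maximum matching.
Matching: {(W2,J2), (W3,J3), (W4,J1)}

Maximum matching (size 3):
  W2 → J2
  W3 → J3
  W4 → J1

Each worker is assigned to at most one job, and each job to at most one worker.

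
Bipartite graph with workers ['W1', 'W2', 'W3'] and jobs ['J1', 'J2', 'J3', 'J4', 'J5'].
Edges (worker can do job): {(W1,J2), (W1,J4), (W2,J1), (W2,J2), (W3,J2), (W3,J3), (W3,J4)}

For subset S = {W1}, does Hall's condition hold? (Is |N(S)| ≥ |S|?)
Yes: |N(S)| = 2, |S| = 1

Subset S = {W1}
Neighbors N(S) = {J2, J4}

|N(S)| = 2, |S| = 1
Hall's condition: |N(S)| ≥ |S| is satisfied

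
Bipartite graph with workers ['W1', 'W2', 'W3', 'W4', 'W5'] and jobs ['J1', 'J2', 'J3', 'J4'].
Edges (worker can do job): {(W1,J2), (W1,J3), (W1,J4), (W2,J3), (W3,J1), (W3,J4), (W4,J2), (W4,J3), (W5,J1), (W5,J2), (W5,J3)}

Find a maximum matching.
Matching: {(W1,J4), (W3,J1), (W4,J2), (W5,J3)}

Maximum matching (size 4):
  W1 → J4
  W3 → J1
  W4 → J2
  W5 → J3

Each worker is assigned to at most one job, and each job to at most one worker.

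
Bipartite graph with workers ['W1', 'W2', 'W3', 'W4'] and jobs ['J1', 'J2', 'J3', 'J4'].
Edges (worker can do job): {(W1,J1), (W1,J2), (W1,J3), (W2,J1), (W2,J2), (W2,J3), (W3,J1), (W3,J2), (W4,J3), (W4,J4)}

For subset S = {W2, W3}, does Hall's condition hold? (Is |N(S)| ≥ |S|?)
Yes: |N(S)| = 3, |S| = 2

Subset S = {W2, W3}
Neighbors N(S) = {J1, J2, J3}

|N(S)| = 3, |S| = 2
Hall's condition: |N(S)| ≥ |S| is satisfied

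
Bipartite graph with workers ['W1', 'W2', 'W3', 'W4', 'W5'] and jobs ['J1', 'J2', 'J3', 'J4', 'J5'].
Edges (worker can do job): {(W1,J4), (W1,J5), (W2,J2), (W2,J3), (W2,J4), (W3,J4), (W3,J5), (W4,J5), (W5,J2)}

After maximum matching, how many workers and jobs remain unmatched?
Unmatched: 1 workers, 1 jobs

Maximum matching size: 4
Workers: 5 total, 4 matched, 1 unmatched
Jobs: 5 total, 4 matched, 1 unmatched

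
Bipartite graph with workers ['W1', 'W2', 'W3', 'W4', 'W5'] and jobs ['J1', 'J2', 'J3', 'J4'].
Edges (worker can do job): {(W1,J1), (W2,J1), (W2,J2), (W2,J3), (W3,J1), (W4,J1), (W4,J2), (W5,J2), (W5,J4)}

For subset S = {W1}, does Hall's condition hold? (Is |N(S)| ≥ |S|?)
Yes: |N(S)| = 1, |S| = 1

Subset S = {W1}
Neighbors N(S) = {J1}

|N(S)| = 1, |S| = 1
Hall's condition: |N(S)| ≥ |S| is satisfied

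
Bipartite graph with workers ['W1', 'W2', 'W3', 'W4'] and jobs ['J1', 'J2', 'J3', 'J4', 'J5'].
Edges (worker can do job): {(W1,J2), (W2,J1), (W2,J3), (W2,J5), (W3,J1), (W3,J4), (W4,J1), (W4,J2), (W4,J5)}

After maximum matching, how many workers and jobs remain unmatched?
Unmatched: 0 workers, 1 jobs

Maximum matching size: 4
Workers: 4 total, 4 matched, 0 unmatched
Jobs: 5 total, 4 matched, 1 unmatched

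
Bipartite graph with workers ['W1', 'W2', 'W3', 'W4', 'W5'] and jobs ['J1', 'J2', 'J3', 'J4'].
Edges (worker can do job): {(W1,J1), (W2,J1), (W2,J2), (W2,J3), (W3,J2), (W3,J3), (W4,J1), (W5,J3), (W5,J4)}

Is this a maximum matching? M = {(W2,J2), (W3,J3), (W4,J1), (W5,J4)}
Yes, size 4 is maximum

Proposed matching has size 4.
Maximum matching size for this graph: 4.

This is a maximum matching.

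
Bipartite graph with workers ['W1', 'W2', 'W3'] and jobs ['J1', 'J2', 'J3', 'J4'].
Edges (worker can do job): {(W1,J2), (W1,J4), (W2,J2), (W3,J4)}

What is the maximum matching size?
Maximum matching size = 2

Maximum matching: {(W1,J2), (W3,J4)}
Size: 2

This assigns 2 workers to 2 distinct jobs.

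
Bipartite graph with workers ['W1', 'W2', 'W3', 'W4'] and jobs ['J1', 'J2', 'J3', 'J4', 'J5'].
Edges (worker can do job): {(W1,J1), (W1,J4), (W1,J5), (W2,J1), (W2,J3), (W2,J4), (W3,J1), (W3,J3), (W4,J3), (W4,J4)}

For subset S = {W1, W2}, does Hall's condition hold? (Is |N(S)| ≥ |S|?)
Yes: |N(S)| = 4, |S| = 2

Subset S = {W1, W2}
Neighbors N(S) = {J1, J3, J4, J5}

|N(S)| = 4, |S| = 2
Hall's condition: |N(S)| ≥ |S| is satisfied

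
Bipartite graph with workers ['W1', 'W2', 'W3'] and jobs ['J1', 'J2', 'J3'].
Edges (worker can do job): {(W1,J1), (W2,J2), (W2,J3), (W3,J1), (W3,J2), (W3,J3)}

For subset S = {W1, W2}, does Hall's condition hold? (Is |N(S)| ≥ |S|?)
Yes: |N(S)| = 3, |S| = 2

Subset S = {W1, W2}
Neighbors N(S) = {J1, J2, J3}

|N(S)| = 3, |S| = 2
Hall's condition: |N(S)| ≥ |S| is satisfied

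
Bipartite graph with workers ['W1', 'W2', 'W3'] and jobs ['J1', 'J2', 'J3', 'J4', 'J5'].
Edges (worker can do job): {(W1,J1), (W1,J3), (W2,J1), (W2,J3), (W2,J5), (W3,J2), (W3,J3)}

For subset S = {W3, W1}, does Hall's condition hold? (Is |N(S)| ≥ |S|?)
Yes: |N(S)| = 3, |S| = 2

Subset S = {W3, W1}
Neighbors N(S) = {J1, J2, J3}

|N(S)| = 3, |S| = 2
Hall's condition: |N(S)| ≥ |S| is satisfied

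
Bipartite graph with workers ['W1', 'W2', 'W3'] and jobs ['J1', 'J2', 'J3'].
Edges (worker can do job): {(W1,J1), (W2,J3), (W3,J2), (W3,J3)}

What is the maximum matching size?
Maximum matching size = 3

Maximum matching: {(W1,J1), (W2,J3), (W3,J2)}
Size: 3

This assigns 3 workers to 3 distinct jobs.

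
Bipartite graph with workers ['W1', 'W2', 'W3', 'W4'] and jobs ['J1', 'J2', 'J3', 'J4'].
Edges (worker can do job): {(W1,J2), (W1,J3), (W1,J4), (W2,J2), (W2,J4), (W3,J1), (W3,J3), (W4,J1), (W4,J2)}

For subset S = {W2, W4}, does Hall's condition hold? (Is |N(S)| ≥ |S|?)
Yes: |N(S)| = 3, |S| = 2

Subset S = {W2, W4}
Neighbors N(S) = {J1, J2, J4}

|N(S)| = 3, |S| = 2
Hall's condition: |N(S)| ≥ |S| is satisfied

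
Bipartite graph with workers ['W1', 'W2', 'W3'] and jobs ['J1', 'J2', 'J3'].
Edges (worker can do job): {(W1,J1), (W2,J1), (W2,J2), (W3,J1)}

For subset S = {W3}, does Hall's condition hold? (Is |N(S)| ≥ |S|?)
Yes: |N(S)| = 1, |S| = 1

Subset S = {W3}
Neighbors N(S) = {J1}

|N(S)| = 1, |S| = 1
Hall's condition: |N(S)| ≥ |S| is satisfied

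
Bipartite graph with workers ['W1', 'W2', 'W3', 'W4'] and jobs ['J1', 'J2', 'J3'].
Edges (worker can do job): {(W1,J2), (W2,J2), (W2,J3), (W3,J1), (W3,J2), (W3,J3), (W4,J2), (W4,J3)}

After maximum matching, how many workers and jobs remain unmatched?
Unmatched: 1 workers, 0 jobs

Maximum matching size: 3
Workers: 4 total, 3 matched, 1 unmatched
Jobs: 3 total, 3 matched, 0 unmatched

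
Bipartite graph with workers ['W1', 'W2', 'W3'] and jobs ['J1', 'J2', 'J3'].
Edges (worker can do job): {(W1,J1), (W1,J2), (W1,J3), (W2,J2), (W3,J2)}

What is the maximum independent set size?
Maximum independent set = 4

By König's theorem:
- Min vertex cover = Max matching = 2
- Max independent set = Total vertices - Min vertex cover
- Max independent set = 6 - 2 = 4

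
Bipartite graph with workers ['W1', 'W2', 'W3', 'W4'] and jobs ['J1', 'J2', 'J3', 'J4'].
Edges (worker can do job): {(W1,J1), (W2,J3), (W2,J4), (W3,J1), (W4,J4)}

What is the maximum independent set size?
Maximum independent set = 5

By König's theorem:
- Min vertex cover = Max matching = 3
- Max independent set = Total vertices - Min vertex cover
- Max independent set = 8 - 3 = 5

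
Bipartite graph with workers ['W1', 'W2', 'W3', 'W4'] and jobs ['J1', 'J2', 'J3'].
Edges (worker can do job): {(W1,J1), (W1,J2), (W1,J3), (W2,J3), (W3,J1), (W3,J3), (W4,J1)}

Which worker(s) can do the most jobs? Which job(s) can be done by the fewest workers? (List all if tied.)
Most versatile: W1 (3 jobs); Least covered: J2 (1 workers)

Worker degrees (jobs they can do): W1:3, W2:1, W3:2, W4:1
Job degrees (workers who can do it): J1:3, J2:1, J3:3

Maximum worker degree is 3, achieved by: W1
Minimum job degree is 1, achieved by: J2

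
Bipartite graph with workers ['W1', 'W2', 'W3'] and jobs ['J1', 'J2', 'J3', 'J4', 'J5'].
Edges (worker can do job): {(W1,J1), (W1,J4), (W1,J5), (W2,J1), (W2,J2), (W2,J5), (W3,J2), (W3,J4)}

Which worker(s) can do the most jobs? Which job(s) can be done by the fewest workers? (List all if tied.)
Most versatile: W1, W2 (3 jobs); Least covered: J3 (0 workers)

Worker degrees (jobs they can do): W1:3, W2:3, W3:2
Job degrees (workers who can do it): J1:2, J2:2, J3:0, J4:2, J5:2

Maximum worker degree is 3, achieved by: W1, W2
Minimum job degree is 0, achieved by: J3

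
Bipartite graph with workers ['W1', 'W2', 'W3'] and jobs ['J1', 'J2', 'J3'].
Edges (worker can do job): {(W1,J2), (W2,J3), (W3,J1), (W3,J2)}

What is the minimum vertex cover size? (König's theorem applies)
Minimum vertex cover size = 3

By König's theorem: in bipartite graphs,
min vertex cover = max matching = 3

Maximum matching has size 3, so minimum vertex cover also has size 3.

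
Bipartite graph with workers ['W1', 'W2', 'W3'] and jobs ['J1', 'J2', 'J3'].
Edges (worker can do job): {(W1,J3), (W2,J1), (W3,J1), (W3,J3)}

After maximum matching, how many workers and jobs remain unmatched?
Unmatched: 1 workers, 1 jobs

Maximum matching size: 2
Workers: 3 total, 2 matched, 1 unmatched
Jobs: 3 total, 2 matched, 1 unmatched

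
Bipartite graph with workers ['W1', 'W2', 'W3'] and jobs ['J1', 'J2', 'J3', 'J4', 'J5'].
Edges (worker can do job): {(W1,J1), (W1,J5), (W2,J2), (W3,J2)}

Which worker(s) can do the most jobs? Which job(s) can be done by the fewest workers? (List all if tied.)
Most versatile: W1 (2 jobs); Least covered: J3, J4 (0 workers)

Worker degrees (jobs they can do): W1:2, W2:1, W3:1
Job degrees (workers who can do it): J1:1, J2:2, J3:0, J4:0, J5:1

Maximum worker degree is 2, achieved by: W1
Minimum job degree is 0, achieved by: J3, J4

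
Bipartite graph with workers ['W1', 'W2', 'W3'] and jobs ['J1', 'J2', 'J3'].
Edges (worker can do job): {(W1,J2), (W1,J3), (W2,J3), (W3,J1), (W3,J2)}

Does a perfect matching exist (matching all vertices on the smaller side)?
Yes, perfect matching exists (size 3)

Perfect matching: {(W1,J2), (W2,J3), (W3,J1)}
All 3 vertices on the smaller side are matched.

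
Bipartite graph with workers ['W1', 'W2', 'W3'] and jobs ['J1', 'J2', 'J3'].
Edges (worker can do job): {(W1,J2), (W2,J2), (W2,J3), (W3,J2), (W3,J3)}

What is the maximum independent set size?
Maximum independent set = 4

By König's theorem:
- Min vertex cover = Max matching = 2
- Max independent set = Total vertices - Min vertex cover
- Max independent set = 6 - 2 = 4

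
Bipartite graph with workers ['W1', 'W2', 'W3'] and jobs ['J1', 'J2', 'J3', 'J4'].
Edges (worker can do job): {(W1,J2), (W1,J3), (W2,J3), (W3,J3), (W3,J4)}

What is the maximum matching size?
Maximum matching size = 3

Maximum matching: {(W1,J2), (W2,J3), (W3,J4)}
Size: 3

This assigns 3 workers to 3 distinct jobs.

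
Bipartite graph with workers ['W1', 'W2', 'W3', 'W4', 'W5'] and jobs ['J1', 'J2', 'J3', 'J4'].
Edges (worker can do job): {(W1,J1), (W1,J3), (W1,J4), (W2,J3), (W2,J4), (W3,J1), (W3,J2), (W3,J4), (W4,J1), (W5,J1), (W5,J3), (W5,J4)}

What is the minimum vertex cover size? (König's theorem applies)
Minimum vertex cover size = 4

By König's theorem: in bipartite graphs,
min vertex cover = max matching = 4

Maximum matching has size 4, so minimum vertex cover also has size 4.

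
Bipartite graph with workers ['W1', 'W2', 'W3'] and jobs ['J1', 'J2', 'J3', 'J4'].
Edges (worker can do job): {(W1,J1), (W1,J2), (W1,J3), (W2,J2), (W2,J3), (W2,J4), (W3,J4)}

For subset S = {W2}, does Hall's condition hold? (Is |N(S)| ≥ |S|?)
Yes: |N(S)| = 3, |S| = 1

Subset S = {W2}
Neighbors N(S) = {J2, J3, J4}

|N(S)| = 3, |S| = 1
Hall's condition: |N(S)| ≥ |S| is satisfied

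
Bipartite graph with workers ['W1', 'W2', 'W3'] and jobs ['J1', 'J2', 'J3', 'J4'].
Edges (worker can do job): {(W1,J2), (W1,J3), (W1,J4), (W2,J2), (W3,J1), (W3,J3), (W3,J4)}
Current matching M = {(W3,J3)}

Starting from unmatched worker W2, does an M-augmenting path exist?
Yes: W2 → J2

An M-augmenting path alternates non-matching / matching edges, starting and ending at unmatched vertices.
Path: W2 → J2
(J2 is unmatched in M, so the path is augmenting.)
Flipping edges along this path would increase |M| from 1 to 2.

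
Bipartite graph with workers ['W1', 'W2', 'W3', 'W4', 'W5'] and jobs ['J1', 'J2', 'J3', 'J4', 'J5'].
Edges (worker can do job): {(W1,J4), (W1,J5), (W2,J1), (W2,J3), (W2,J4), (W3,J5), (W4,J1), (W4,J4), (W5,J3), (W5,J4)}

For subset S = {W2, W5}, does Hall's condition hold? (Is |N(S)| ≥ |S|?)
Yes: |N(S)| = 3, |S| = 2

Subset S = {W2, W5}
Neighbors N(S) = {J1, J3, J4}

|N(S)| = 3, |S| = 2
Hall's condition: |N(S)| ≥ |S| is satisfied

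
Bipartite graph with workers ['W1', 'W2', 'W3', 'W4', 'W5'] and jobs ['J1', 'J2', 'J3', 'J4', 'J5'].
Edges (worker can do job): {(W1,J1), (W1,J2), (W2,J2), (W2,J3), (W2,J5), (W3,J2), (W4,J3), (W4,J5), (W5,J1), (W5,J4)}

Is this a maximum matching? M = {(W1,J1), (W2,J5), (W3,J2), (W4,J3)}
No, size 4 is not maximum

Proposed matching has size 4.
Maximum matching size for this graph: 5.

This is NOT maximum - can be improved to size 5.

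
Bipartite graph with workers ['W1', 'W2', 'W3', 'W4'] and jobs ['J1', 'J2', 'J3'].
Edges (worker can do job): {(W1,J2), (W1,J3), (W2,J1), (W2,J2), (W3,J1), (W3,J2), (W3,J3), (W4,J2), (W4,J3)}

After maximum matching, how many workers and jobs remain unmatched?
Unmatched: 1 workers, 0 jobs

Maximum matching size: 3
Workers: 4 total, 3 matched, 1 unmatched
Jobs: 3 total, 3 matched, 0 unmatched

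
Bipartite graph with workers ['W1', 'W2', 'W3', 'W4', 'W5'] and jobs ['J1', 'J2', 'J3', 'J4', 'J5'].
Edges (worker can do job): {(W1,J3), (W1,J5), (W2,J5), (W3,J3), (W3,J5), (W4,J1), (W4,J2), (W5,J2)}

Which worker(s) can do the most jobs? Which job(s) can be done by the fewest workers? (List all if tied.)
Most versatile: W1, W3, W4 (2 jobs); Least covered: J4 (0 workers)

Worker degrees (jobs they can do): W1:2, W2:1, W3:2, W4:2, W5:1
Job degrees (workers who can do it): J1:1, J2:2, J3:2, J4:0, J5:3

Maximum worker degree is 2, achieved by: W1, W3, W4
Minimum job degree is 0, achieved by: J4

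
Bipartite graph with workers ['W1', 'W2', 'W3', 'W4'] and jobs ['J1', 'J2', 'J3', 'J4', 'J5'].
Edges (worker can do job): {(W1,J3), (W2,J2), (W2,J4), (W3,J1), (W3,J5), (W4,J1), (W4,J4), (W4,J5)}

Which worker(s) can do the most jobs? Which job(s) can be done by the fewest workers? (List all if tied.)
Most versatile: W4 (3 jobs); Least covered: J2, J3 (1 workers)

Worker degrees (jobs they can do): W1:1, W2:2, W3:2, W4:3
Job degrees (workers who can do it): J1:2, J2:1, J3:1, J4:2, J5:2

Maximum worker degree is 3, achieved by: W4
Minimum job degree is 1, achieved by: J2, J3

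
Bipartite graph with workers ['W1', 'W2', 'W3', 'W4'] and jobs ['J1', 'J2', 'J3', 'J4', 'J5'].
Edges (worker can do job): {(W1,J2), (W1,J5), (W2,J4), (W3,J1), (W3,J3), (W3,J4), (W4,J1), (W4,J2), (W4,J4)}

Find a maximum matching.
Matching: {(W1,J2), (W2,J4), (W3,J3), (W4,J1)}

Maximum matching (size 4):
  W1 → J2
  W2 → J4
  W3 → J3
  W4 → J1

Each worker is assigned to at most one job, and each job to at most one worker.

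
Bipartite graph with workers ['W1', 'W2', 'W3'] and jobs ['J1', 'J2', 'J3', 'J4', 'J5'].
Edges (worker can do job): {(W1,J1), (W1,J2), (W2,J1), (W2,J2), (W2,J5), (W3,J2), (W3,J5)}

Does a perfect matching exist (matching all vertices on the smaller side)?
Yes, perfect matching exists (size 3)

Perfect matching: {(W1,J1), (W2,J5), (W3,J2)}
All 3 vertices on the smaller side are matched.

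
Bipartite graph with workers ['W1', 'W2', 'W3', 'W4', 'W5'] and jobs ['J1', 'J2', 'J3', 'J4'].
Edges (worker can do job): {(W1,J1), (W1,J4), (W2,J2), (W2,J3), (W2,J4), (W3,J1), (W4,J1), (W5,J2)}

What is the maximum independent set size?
Maximum independent set = 5

By König's theorem:
- Min vertex cover = Max matching = 4
- Max independent set = Total vertices - Min vertex cover
- Max independent set = 9 - 4 = 5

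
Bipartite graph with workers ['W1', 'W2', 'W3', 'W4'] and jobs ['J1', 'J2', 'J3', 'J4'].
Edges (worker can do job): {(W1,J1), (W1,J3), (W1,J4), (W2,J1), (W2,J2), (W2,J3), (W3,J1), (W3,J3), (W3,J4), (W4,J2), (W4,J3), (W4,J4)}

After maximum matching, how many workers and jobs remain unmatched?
Unmatched: 0 workers, 0 jobs

Maximum matching size: 4
Workers: 4 total, 4 matched, 0 unmatched
Jobs: 4 total, 4 matched, 0 unmatched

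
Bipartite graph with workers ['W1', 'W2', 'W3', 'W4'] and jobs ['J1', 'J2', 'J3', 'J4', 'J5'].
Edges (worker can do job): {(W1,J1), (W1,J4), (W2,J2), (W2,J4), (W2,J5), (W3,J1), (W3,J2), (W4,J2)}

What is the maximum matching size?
Maximum matching size = 4

Maximum matching: {(W1,J4), (W2,J5), (W3,J1), (W4,J2)}
Size: 4

This assigns 4 workers to 4 distinct jobs.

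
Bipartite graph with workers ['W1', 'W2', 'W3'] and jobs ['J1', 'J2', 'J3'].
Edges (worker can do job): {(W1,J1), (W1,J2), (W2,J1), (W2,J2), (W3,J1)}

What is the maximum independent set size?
Maximum independent set = 4

By König's theorem:
- Min vertex cover = Max matching = 2
- Max independent set = Total vertices - Min vertex cover
- Max independent set = 6 - 2 = 4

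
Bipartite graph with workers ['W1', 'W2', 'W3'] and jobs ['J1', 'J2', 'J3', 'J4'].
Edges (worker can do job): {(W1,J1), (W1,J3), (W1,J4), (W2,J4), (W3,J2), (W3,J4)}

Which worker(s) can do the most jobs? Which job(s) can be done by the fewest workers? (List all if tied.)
Most versatile: W1 (3 jobs); Least covered: J1, J2, J3 (1 workers)

Worker degrees (jobs they can do): W1:3, W2:1, W3:2
Job degrees (workers who can do it): J1:1, J2:1, J3:1, J4:3

Maximum worker degree is 3, achieved by: W1
Minimum job degree is 1, achieved by: J1, J2, J3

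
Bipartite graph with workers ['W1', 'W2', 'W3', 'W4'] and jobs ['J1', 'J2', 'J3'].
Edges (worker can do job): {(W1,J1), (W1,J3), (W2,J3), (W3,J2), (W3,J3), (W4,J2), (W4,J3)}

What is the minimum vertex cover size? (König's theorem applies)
Minimum vertex cover size = 3

By König's theorem: in bipartite graphs,
min vertex cover = max matching = 3

Maximum matching has size 3, so minimum vertex cover also has size 3.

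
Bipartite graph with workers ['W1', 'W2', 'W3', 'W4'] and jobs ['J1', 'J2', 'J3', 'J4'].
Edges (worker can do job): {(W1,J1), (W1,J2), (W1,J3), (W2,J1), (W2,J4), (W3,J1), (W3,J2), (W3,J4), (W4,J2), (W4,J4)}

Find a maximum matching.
Matching: {(W1,J3), (W2,J1), (W3,J4), (W4,J2)}

Maximum matching (size 4):
  W1 → J3
  W2 → J1
  W3 → J4
  W4 → J2

Each worker is assigned to at most one job, and each job to at most one worker.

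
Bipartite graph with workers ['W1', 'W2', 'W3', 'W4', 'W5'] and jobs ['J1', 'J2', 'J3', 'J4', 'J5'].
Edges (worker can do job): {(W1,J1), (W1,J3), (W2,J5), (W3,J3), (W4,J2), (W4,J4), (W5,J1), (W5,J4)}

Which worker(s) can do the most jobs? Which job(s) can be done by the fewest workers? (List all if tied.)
Most versatile: W1, W4, W5 (2 jobs); Least covered: J2, J5 (1 workers)

Worker degrees (jobs they can do): W1:2, W2:1, W3:1, W4:2, W5:2
Job degrees (workers who can do it): J1:2, J2:1, J3:2, J4:2, J5:1

Maximum worker degree is 2, achieved by: W1, W4, W5
Minimum job degree is 1, achieved by: J2, J5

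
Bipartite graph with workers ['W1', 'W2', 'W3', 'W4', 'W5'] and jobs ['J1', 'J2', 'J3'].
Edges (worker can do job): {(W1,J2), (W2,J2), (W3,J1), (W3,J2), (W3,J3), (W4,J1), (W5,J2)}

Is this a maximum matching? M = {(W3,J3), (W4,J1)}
No, size 2 is not maximum

Proposed matching has size 2.
Maximum matching size for this graph: 3.

This is NOT maximum - can be improved to size 3.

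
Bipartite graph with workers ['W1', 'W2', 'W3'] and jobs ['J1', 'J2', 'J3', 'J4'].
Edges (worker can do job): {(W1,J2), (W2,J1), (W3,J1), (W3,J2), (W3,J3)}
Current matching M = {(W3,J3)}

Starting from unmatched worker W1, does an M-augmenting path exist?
Yes: W1 → J2

An M-augmenting path alternates non-matching / matching edges, starting and ending at unmatched vertices.
Path: W1 → J2
(J2 is unmatched in M, so the path is augmenting.)
Flipping edges along this path would increase |M| from 1 to 2.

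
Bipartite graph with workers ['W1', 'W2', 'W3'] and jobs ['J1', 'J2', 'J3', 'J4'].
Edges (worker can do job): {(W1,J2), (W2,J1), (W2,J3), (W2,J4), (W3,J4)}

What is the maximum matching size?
Maximum matching size = 3

Maximum matching: {(W1,J2), (W2,J3), (W3,J4)}
Size: 3

This assigns 3 workers to 3 distinct jobs.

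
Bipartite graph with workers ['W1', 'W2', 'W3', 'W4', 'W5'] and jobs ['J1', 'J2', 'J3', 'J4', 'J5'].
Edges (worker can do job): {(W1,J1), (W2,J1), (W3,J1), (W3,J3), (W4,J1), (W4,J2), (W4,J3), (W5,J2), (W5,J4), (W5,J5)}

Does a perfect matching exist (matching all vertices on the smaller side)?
No, maximum matching has size 4 < 5

Maximum matching has size 4, need 5 for perfect matching.
Unmatched workers: ['W2']
Unmatched jobs: ['J5']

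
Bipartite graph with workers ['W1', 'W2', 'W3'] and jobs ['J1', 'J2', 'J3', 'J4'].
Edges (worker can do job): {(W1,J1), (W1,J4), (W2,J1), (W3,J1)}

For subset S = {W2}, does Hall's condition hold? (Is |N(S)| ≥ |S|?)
Yes: |N(S)| = 1, |S| = 1

Subset S = {W2}
Neighbors N(S) = {J1}

|N(S)| = 1, |S| = 1
Hall's condition: |N(S)| ≥ |S| is satisfied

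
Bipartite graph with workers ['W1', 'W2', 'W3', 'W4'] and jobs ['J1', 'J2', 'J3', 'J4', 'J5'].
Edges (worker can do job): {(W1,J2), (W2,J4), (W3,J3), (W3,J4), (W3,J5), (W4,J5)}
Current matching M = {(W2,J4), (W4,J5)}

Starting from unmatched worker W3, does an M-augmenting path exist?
Yes: W3 → J3

An M-augmenting path alternates non-matching / matching edges, starting and ending at unmatched vertices.
Path: W3 → J3
(J3 is unmatched in M, so the path is augmenting.)
Flipping edges along this path would increase |M| from 2 to 3.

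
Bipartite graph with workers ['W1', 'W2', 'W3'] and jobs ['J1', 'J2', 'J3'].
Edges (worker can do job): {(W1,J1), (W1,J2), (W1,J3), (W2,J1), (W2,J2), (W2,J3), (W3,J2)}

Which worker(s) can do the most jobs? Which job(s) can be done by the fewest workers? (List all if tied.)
Most versatile: W1, W2 (3 jobs); Least covered: J1, J3 (2 workers)

Worker degrees (jobs they can do): W1:3, W2:3, W3:1
Job degrees (workers who can do it): J1:2, J2:3, J3:2

Maximum worker degree is 3, achieved by: W1, W2
Minimum job degree is 2, achieved by: J1, J3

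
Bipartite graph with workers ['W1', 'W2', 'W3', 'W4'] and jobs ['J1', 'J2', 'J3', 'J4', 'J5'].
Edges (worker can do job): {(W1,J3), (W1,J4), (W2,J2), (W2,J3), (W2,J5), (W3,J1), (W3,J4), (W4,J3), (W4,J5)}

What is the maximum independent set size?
Maximum independent set = 5

By König's theorem:
- Min vertex cover = Max matching = 4
- Max independent set = Total vertices - Min vertex cover
- Max independent set = 9 - 4 = 5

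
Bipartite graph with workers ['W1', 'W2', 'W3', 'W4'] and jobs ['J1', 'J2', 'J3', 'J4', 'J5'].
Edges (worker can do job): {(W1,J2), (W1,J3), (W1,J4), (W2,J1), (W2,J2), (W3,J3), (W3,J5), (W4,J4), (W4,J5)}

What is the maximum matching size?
Maximum matching size = 4

Maximum matching: {(W1,J2), (W2,J1), (W3,J5), (W4,J4)}
Size: 4

This assigns 4 workers to 4 distinct jobs.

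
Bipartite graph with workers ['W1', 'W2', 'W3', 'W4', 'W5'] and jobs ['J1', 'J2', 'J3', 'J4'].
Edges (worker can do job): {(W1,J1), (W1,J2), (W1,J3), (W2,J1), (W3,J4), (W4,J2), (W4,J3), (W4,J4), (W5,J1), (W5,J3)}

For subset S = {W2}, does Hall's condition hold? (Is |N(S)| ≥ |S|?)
Yes: |N(S)| = 1, |S| = 1

Subset S = {W2}
Neighbors N(S) = {J1}

|N(S)| = 1, |S| = 1
Hall's condition: |N(S)| ≥ |S| is satisfied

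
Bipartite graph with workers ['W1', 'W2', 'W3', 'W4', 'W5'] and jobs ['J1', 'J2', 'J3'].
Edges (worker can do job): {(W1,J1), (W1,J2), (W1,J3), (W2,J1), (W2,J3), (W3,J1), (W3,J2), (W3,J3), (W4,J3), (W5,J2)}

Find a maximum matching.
Matching: {(W1,J1), (W3,J3), (W5,J2)}

Maximum matching (size 3):
  W1 → J1
  W3 → J3
  W5 → J2

Each worker is assigned to at most one job, and each job to at most one worker.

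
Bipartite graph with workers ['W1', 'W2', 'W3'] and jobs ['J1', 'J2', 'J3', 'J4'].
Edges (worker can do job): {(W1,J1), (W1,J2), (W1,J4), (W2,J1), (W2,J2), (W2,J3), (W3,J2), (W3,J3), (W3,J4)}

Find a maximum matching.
Matching: {(W1,J2), (W2,J1), (W3,J3)}

Maximum matching (size 3):
  W1 → J2
  W2 → J1
  W3 → J3

Each worker is assigned to at most one job, and each job to at most one worker.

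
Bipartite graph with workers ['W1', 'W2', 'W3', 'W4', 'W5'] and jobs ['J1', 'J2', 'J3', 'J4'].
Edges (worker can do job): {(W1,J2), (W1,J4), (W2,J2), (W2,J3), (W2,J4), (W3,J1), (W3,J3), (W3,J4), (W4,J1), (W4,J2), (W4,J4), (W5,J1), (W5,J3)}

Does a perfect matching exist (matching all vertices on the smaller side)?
Yes, perfect matching exists (size 4)

Perfect matching: {(W1,J2), (W3,J3), (W4,J4), (W5,J1)}
All 4 vertices on the smaller side are matched.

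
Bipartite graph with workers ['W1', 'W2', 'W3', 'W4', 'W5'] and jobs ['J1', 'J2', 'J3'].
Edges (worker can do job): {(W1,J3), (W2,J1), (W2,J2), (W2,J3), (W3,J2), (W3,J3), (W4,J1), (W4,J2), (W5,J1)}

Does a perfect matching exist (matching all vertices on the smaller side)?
Yes, perfect matching exists (size 3)

Perfect matching: {(W3,J3), (W4,J2), (W5,J1)}
All 3 vertices on the smaller side are matched.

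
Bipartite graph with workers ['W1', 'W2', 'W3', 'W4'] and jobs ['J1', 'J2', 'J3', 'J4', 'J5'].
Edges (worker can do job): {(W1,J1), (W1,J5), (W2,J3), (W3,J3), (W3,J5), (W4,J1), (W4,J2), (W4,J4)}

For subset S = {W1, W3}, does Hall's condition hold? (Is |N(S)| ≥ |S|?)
Yes: |N(S)| = 3, |S| = 2

Subset S = {W1, W3}
Neighbors N(S) = {J1, J3, J5}

|N(S)| = 3, |S| = 2
Hall's condition: |N(S)| ≥ |S| is satisfied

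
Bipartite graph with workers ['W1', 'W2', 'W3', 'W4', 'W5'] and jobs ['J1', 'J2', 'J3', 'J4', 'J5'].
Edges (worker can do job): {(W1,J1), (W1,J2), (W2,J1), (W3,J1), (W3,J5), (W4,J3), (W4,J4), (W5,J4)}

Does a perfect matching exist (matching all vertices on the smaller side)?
Yes, perfect matching exists (size 5)

Perfect matching: {(W1,J2), (W2,J1), (W3,J5), (W4,J3), (W5,J4)}
All 5 vertices on the smaller side are matched.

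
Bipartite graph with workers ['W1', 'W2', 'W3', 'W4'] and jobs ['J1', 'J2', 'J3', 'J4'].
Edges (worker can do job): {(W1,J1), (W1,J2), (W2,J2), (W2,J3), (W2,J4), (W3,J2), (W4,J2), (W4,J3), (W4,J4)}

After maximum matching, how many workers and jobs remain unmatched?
Unmatched: 0 workers, 0 jobs

Maximum matching size: 4
Workers: 4 total, 4 matched, 0 unmatched
Jobs: 4 total, 4 matched, 0 unmatched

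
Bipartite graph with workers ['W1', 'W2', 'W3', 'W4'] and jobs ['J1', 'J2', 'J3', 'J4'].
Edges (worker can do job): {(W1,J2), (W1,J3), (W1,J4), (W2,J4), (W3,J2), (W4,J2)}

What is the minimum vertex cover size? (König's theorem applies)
Minimum vertex cover size = 3

By König's theorem: in bipartite graphs,
min vertex cover = max matching = 3

Maximum matching has size 3, so minimum vertex cover also has size 3.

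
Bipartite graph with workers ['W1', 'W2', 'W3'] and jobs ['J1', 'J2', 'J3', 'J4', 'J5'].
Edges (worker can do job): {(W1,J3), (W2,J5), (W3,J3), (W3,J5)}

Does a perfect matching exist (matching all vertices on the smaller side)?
No, maximum matching has size 2 < 3

Maximum matching has size 2, need 3 for perfect matching.
Unmatched workers: ['W2']
Unmatched jobs: ['J2', 'J4', 'J1']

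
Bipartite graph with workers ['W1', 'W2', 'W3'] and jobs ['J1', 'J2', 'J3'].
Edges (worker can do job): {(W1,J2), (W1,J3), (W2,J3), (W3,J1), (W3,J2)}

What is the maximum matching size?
Maximum matching size = 3

Maximum matching: {(W1,J2), (W2,J3), (W3,J1)}
Size: 3

This assigns 3 workers to 3 distinct jobs.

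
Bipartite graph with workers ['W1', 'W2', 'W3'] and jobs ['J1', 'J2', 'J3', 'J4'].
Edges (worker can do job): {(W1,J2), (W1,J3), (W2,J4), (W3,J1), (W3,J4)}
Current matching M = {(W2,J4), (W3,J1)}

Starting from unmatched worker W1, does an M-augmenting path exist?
Yes: W1 → J3

An M-augmenting path alternates non-matching / matching edges, starting and ending at unmatched vertices.
Path: W1 → J3
(J3 is unmatched in M, so the path is augmenting.)
Flipping edges along this path would increase |M| from 2 to 3.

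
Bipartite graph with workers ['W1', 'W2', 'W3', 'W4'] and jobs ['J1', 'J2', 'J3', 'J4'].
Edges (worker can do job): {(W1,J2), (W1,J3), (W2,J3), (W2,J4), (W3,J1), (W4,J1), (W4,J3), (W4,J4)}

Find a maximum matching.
Matching: {(W1,J2), (W2,J4), (W3,J1), (W4,J3)}

Maximum matching (size 4):
  W1 → J2
  W2 → J4
  W3 → J1
  W4 → J3

Each worker is assigned to at most one job, and each job to at most one worker.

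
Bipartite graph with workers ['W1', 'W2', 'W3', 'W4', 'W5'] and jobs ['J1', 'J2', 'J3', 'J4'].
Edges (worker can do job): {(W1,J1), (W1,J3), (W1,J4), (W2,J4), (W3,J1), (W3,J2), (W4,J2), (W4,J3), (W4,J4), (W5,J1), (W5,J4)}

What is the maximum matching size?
Maximum matching size = 4

Maximum matching: {(W1,J3), (W3,J1), (W4,J2), (W5,J4)}
Size: 4

This assigns 4 workers to 4 distinct jobs.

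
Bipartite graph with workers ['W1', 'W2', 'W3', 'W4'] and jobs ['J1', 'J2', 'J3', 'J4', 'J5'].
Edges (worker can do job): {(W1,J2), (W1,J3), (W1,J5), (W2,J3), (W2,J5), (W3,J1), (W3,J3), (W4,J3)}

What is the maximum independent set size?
Maximum independent set = 5

By König's theorem:
- Min vertex cover = Max matching = 4
- Max independent set = Total vertices - Min vertex cover
- Max independent set = 9 - 4 = 5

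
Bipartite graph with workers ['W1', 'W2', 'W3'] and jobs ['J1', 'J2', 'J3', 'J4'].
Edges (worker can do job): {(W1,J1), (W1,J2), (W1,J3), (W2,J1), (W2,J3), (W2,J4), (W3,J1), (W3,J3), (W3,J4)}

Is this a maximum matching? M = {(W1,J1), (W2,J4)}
No, size 2 is not maximum

Proposed matching has size 2.
Maximum matching size for this graph: 3.

This is NOT maximum - can be improved to size 3.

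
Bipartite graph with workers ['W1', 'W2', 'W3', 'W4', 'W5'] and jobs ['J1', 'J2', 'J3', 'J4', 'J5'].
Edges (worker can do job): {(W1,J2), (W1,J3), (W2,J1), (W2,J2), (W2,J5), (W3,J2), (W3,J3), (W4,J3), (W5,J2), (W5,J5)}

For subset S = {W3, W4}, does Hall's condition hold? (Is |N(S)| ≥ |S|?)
Yes: |N(S)| = 2, |S| = 2

Subset S = {W3, W4}
Neighbors N(S) = {J2, J3}

|N(S)| = 2, |S| = 2
Hall's condition: |N(S)| ≥ |S| is satisfied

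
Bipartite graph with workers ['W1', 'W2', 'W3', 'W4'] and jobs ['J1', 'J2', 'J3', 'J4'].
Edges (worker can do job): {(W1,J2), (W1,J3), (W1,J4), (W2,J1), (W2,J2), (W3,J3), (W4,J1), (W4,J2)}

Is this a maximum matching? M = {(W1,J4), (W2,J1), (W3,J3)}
No, size 3 is not maximum

Proposed matching has size 3.
Maximum matching size for this graph: 4.

This is NOT maximum - can be improved to size 4.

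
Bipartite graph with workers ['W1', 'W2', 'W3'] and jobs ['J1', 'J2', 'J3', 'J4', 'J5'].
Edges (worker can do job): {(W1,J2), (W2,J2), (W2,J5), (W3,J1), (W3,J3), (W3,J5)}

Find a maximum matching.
Matching: {(W1,J2), (W2,J5), (W3,J3)}

Maximum matching (size 3):
  W1 → J2
  W2 → J5
  W3 → J3

Each worker is assigned to at most one job, and each job to at most one worker.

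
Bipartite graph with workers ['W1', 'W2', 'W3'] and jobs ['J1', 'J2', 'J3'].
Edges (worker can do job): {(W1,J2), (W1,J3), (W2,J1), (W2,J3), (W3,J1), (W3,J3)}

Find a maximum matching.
Matching: {(W1,J2), (W2,J1), (W3,J3)}

Maximum matching (size 3):
  W1 → J2
  W2 → J1
  W3 → J3

Each worker is assigned to at most one job, and each job to at most one worker.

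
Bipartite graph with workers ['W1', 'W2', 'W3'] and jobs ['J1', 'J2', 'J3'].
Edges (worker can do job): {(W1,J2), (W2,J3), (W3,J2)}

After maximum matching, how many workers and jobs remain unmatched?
Unmatched: 1 workers, 1 jobs

Maximum matching size: 2
Workers: 3 total, 2 matched, 1 unmatched
Jobs: 3 total, 2 matched, 1 unmatched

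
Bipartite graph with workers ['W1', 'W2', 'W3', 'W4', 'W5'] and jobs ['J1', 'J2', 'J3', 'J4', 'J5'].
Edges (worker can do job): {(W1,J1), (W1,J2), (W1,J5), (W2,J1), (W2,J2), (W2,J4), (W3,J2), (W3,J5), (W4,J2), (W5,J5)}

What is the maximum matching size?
Maximum matching size = 4

Maximum matching: {(W1,J1), (W2,J4), (W3,J5), (W4,J2)}
Size: 4

This assigns 4 workers to 4 distinct jobs.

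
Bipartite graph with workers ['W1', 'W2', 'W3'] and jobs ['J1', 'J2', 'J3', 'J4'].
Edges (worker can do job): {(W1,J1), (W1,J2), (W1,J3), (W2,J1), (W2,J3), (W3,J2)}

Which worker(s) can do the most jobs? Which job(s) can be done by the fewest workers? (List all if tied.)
Most versatile: W1 (3 jobs); Least covered: J4 (0 workers)

Worker degrees (jobs they can do): W1:3, W2:2, W3:1
Job degrees (workers who can do it): J1:2, J2:2, J3:2, J4:0

Maximum worker degree is 3, achieved by: W1
Minimum job degree is 0, achieved by: J4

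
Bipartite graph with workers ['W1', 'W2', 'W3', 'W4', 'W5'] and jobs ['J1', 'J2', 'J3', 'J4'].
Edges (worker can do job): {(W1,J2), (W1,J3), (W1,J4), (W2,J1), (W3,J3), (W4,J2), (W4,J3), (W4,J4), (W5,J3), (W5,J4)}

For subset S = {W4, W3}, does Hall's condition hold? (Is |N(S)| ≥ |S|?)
Yes: |N(S)| = 3, |S| = 2

Subset S = {W4, W3}
Neighbors N(S) = {J2, J3, J4}

|N(S)| = 3, |S| = 2
Hall's condition: |N(S)| ≥ |S| is satisfied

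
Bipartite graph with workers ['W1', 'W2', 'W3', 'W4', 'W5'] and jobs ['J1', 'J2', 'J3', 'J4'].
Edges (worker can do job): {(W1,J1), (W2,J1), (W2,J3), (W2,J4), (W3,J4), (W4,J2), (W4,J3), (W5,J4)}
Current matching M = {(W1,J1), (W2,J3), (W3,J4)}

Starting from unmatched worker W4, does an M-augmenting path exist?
Yes: W4 → J2

An M-augmenting path alternates non-matching / matching edges, starting and ending at unmatched vertices.
Path: W4 → J2
(J2 is unmatched in M, so the path is augmenting.)
Flipping edges along this path would increase |M| from 3 to 4.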